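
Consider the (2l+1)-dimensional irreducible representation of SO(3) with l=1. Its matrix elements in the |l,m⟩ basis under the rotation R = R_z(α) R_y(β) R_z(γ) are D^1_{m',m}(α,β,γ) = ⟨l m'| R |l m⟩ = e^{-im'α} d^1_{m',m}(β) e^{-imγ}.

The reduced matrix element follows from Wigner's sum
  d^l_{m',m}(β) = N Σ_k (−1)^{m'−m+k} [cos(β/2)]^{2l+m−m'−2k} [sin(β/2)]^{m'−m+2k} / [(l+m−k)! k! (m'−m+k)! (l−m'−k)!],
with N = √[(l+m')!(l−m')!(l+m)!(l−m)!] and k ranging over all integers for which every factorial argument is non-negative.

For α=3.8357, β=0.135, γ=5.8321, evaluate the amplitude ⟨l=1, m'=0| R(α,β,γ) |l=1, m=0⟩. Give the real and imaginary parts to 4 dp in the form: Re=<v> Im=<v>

Re=0.9909 Im=0.0000

D^1_{0,0}(3.8357,0.135,5.8321) = e^{-i·0·3.8357}·d^1_{0,0}(0.135)·e^{-i·0·5.8321}. Compute d first:
Half-angle: c=0.997723, s=0.067449. N=√(1·1·1·1)=1.000000
Admissible k: 0..1 (factorial args all ≥0)
  k=0: (−1)^0·1.0000/(1)·0.9977^2·0.0674^0 = +0.995451
  k=1: (−1)^1·1.0000/(1)·0.9977^0·0.0674^2 = -0.004549
d^1_{0,0}(0.135) = +0.995451 -0.004549 = +0.990901
Phases: e^{-i·(0)·3.8357}=+1.000000+0.000000i, e^{-i·(0)·5.8321}=+1.000000+0.000000i ⇒ D=+0.990901+0.000000i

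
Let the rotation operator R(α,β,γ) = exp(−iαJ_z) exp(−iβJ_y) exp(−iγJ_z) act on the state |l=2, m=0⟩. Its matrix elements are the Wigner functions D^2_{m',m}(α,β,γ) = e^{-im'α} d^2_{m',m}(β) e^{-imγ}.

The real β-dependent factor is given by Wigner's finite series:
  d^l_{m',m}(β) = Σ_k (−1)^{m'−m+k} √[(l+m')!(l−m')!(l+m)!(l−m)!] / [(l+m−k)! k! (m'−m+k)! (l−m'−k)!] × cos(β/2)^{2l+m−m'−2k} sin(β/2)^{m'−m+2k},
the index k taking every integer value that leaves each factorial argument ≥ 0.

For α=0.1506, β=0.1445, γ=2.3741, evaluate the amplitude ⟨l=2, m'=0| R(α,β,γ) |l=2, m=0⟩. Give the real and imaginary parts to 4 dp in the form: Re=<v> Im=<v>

Split into d^2_{0,0}(β=0.1445) × two z-phases.
c=cos(0.1445/2)=0.997391, s=sin(0.1445/2)=0.072187; N=√[2·2·2·2]=4.000000
Admissible k: 0..2 (factorial args all ≥0)
  k=0: (−1)^0·4.0000/(4)·0.9974^4·0.0722^0 = +0.989605
  k=1: (−1)^1·4.0000/(1)·0.9974^2·0.0722^2 = -0.020735
  k=2: (−1)^2·4.0000/(4)·0.9974^0·0.0722^4 = +0.000027
d^2_{0,0}(0.1445) = +0.989605 -0.020735 +0.000027 = +0.968897
Attach z-rotation phases: D = e^{-i(0)(0.1506)}·(+0.968897)·e^{-i(0)(2.3741)} = +0.968897+0.000000i

Re=0.9689 Im=0.0000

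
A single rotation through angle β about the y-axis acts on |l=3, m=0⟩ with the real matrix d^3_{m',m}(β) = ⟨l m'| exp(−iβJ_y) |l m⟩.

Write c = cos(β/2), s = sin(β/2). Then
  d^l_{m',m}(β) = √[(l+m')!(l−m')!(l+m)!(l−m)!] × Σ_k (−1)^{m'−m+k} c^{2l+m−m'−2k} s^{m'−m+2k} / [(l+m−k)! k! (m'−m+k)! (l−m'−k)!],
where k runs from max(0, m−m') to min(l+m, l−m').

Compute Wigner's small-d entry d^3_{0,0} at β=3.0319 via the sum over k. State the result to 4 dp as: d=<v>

d^3_{0,0}(β=3.0319) via Wigner's sum:
Half-angle: c=0.054819, s=0.998496. N=√(6·6·6·6)=36.000000
k: max(0,(0)−(0))=0 … min(3+(0),3−(0))=3
  k=0: (−1)^0·36.0000/(36)·0.0548^6·0.9985^0 = +0.000000
  k=1: (−1)^1·36.0000/(4)·0.0548^4·0.9985^2 = -0.000081
  k=2: (−1)^2·36.0000/(4)·0.0548^2·0.9985^4 = +0.026884
  k=3: (−1)^3·36.0000/(36)·0.0548^0·0.9985^6 = -0.991012
d^3_{0,0}(3.0319) = +0.000000 -0.000081 +0.026884 -0.991012 = -0.964209

d=-0.9642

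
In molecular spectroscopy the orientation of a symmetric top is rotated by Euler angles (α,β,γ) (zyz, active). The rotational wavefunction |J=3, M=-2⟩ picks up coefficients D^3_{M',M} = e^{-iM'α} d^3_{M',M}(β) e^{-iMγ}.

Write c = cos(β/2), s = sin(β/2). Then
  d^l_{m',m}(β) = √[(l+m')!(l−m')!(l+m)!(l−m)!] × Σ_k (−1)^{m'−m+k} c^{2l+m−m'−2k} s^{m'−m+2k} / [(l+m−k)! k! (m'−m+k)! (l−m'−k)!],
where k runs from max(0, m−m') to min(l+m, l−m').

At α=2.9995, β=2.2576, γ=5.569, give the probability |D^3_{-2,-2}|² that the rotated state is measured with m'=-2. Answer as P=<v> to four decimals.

P=0.0171

Split into d^3_{-2,-2}(β=2.2576) × two z-phases.
Half-angle: c=0.427745, s=0.903900. N=√(1·120·1·120)=120.000000
k: max(0,(-2)−(-2))=0 … min(3+(-2),3−(-2))=1
  k=0: (−1)^0·120.0000/(120)·0.4277^6·0.9039^0 = +0.006125
  k=1: (−1)^1·120.0000/(24)·0.4277^4·0.9039^2 = -0.136757
d^3_{-2,-2}(2.2576) = +0.006125 -0.136757 = -0.130632
|D^3_{-2,-2}|² = |d^3_{-2,-2}(β)|² = (-0.130632)² = 0.017065 (the z-rotation phases have unit modulus)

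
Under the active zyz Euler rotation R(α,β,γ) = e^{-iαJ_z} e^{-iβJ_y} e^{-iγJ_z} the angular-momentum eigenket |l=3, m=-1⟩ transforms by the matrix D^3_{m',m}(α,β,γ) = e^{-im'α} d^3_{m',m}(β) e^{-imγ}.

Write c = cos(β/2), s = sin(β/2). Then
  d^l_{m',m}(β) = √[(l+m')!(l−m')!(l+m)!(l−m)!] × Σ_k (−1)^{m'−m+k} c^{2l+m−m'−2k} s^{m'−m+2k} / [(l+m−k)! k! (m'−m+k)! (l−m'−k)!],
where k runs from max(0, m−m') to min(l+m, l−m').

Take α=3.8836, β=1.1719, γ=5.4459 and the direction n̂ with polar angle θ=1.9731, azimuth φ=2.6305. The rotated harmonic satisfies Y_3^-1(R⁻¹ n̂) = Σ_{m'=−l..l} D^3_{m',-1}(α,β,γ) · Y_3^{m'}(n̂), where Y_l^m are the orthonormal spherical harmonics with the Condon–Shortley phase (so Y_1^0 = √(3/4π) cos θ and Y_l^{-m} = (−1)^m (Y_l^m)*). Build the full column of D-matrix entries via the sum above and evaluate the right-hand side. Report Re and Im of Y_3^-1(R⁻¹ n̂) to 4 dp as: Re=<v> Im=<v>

Re=-0.2922 Im=-0.0709

Need the full column D^3_{m',-1} for m'=−3..3 at α=3.8836, β=1.1719, γ=5.4459.
cos(β/2)=0.833187, sin(β/2)=0.552991
d^3_{-3,-1}: single k=2 term ⇒ +0.570758;  D = -0.103339-0.561325i
d^3_{-2,-1}: k∈[1..2] ⇒ +0.702152 -0.618603 = +0.083548;  D = +0.066677+0.050345i
d^3_{-1,-1}: k∈[0..2] ⇒ +0.334546 -1.178953 +0.389501 = -0.454906;  D = +0.452843-0.043277i
d^3_{0,-1}: k∈[0..2] ⇒ -0.769169 +1.016469 -0.149253 = +0.098047;  D = +0.065641-0.072832i
d^3_{1,-1}: k∈[0..2] ⇒ +0.884215 -0.519335 +0.028596 = +0.393476;  D = +0.003343+0.393462i
d^3_{2,-1}: k∈[0..1] ⇒ -0.618603 +0.136249 = -0.482354;  D = +0.328969+0.352768i
d^3_{3,-1}: single k=0 term ⇒ +0.251422;  D = +0.250652+0.019663i
Y_3^{m'}(θ=1.9731,φ=2.6305) and Σ D·Y over m':
  (-0.1033-0.5613i)·(-0.0122-0.3248i)  (+0.0667+0.0503i)·(-0.1767-0.2891i)  (+0.4528-0.0433i)·(+0.0606+0.0340i)  (+0.0656-0.0728i)·(+0.3263+0.0000i)  (+0.0033+0.3935i)·(-0.0606+0.0340i)  (+0.3290+0.3528i)·(-0.1767+0.2891i)  (+0.2507+0.0197i)·(+0.0122-0.3248i)
Y_3^-1(R⁻¹ n̂) = -0.292213-0.070892i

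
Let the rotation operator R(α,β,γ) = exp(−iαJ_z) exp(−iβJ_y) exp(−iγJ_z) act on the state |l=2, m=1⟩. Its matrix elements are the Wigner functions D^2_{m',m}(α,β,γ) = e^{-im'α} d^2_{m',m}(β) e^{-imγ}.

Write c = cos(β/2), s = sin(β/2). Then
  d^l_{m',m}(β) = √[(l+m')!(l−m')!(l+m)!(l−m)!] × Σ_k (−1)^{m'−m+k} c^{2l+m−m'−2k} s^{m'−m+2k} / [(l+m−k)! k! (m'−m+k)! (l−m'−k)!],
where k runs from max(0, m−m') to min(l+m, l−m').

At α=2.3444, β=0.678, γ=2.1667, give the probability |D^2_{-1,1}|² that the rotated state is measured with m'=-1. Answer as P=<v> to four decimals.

P=0.0800

Split into d^2_{-1,1}(β=0.678) × two z-phases.
With c≡cos(β/2)=0.943088 and s≡sin(β/2)=0.332544, N=[1·6·6·1]^{1/2}=6.000000
The bounds max(0,m−m')=2 and min(l+m,l−m')=3 give 2 terms
  k=2: (−1)^0·6.0000/(2)·0.9431^2·0.3325^2 = +0.295069
  k=3: (−1)^1·6.0000/(6)·0.9431^0·0.3325^4 = -0.012229
d^2_{-1,1}(0.678) = +0.295069 -0.012229 = +0.282840
|D^2_{-1,1}|² = |d^2_{-1,1}(β)|² = (+0.282840)² = 0.079999 (the z-rotation phases have unit modulus)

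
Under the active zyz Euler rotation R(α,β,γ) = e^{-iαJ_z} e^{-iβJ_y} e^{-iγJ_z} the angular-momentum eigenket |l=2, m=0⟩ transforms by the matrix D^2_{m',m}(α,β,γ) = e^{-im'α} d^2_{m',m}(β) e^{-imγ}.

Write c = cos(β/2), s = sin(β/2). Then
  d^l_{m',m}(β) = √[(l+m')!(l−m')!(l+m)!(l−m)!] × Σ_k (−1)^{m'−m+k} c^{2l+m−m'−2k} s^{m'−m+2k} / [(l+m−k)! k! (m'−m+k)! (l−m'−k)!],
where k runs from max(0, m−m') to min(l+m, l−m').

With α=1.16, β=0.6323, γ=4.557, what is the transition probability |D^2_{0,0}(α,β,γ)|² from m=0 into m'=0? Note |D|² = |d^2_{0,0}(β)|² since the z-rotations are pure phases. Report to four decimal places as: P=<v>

First d^2_{0,0}(β=0.6323), then the phase factors e^{-i(0)α} and e^{-i(0)γ}:
c=cos(0.6323/2)=0.950439, s=sin(0.6323/2)=0.310910; N=√[2·2·2·2]=4.000000
k: max(0,(0)−(0))=0 … min(2+(0),2−(0))=2
  k=0: (−1)^0·4.0000/(4)·0.9504^4·0.3109^0 = +0.816014
  k=1: (−1)^1·4.0000/(1)·0.9504^2·0.3109^2 = -0.349283
  k=2: (−1)^2·4.0000/(4)·0.9504^0·0.3109^4 = +0.009344
d^2_{0,0}(0.6323) = +0.816014 -0.349283 +0.009344 = +0.476076
|D^2_{0,0}|² = |d^2_{0,0}(β)|² = (+0.476076)² = 0.226648 (the z-rotation phases have unit modulus)

P=0.2266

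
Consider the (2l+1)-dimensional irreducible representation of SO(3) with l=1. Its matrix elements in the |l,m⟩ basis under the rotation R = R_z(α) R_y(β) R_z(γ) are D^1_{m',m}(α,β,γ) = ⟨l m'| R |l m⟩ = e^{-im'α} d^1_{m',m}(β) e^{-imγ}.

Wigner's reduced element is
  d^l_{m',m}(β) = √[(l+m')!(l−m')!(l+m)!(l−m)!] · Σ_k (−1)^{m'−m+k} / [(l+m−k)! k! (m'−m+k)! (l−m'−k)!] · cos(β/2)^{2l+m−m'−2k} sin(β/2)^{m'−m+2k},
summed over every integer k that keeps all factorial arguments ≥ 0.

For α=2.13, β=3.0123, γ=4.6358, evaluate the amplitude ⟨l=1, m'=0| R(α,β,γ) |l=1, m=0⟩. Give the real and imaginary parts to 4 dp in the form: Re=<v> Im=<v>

Re=-0.9917 Im=0.0000

Split into d^1_{0,0}(β=3.0123) × two z-phases.
c=cos(3.0123/2)=0.064601, s=sin(3.0123/2)=0.997911; N=√[1·1·1·1]=1.000000
Admissible k: 0..1 (factorial args all ≥0)
  k=0: (−1)^0·1.0000/(1)·0.0646^2·0.9979^0 = +0.004173
  k=1: (−1)^1·1.0000/(1)·0.0646^0·0.9979^2 = -0.995827
d^1_{0,0}(3.0123) = +0.004173 -0.995827 = -0.991653
Attach z-rotation phases: D = e^{-i(0)(2.13)}·(-0.991653)·e^{-i(0)(4.6358)} = -0.991653+0.000000i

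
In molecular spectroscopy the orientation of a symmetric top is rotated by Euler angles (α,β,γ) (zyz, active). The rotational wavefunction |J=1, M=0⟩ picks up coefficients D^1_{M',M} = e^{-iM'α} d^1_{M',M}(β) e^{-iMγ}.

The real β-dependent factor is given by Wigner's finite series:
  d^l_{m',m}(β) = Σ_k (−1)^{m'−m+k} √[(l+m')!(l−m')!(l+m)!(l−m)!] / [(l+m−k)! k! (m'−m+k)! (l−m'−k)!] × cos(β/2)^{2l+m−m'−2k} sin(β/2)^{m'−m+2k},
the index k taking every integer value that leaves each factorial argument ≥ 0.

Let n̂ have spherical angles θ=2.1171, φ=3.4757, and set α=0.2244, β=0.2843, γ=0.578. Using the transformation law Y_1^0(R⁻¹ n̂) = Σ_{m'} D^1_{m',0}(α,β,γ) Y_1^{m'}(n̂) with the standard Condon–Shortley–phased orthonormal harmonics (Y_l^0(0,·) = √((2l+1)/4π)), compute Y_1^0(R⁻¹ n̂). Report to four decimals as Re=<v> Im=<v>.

Need the full column D^1_{m',0} for m'=−1..1 at α=0.2244, β=0.2843, γ=0.578.
cos(β/2)=0.989914, sin(β/2)=0.141672
d^1_{-1,0}: single k=1 term ⇒ +0.198333;  D = +0.193361+0.044133i
d^1_{0,0}: k∈[0..1] ⇒ +0.979929 -0.020071 = +0.959858;  D = +0.959858+0.000000i
d^1_{1,0}: single k=0 term ⇒ -0.198333;  D = -0.193361+0.044133i
Y_1^{m'}(θ=2.1171,φ=3.4757) and Σ D·Y over m':
  (+0.1934+0.0441i)·(-0.2789+0.0968i)  (+0.9599+0.0000i)·(-0.2538+0.0000i)  (-0.1934+0.0441i)·(+0.2789+0.0968i)
Y_1^0(R⁻¹ n̂) = -0.360050+0.000000i

Re=-0.3601 Im=0.0000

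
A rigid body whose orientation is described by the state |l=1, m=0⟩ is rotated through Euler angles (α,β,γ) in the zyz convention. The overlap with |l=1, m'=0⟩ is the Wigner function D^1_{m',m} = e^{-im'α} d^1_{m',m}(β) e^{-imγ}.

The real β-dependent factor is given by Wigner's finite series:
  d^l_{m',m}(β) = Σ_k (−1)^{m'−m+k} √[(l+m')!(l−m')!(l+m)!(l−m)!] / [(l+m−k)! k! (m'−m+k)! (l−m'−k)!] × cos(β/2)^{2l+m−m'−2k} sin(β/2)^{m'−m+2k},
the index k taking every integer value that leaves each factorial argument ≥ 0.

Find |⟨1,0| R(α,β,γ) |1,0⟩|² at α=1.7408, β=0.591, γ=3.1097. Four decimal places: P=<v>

First d^1_{0,0}(β=0.591), then the phase factors e^{-i(0)α} and e^{-i(0)γ}:
Half-angle: c=0.956657, s=0.291218. N=√(1·1·1·1)=1.000000
k∈{0,1} keeps every argument non-negative
  k=0: (−1)^0·1.0000/(1)·0.9567^2·0.2912^0 = +0.915192
  k=1: (−1)^1·1.0000/(1)·0.9567^0·0.2912^2 = -0.084808
d^1_{0,0}(0.591) = +0.915192 -0.084808 = +0.830384
|D^1_{0,0}|² = |d^1_{0,0}(β)|² = (+0.830384)² = 0.689537 (the z-rotation phases have unit modulus)

P=0.6895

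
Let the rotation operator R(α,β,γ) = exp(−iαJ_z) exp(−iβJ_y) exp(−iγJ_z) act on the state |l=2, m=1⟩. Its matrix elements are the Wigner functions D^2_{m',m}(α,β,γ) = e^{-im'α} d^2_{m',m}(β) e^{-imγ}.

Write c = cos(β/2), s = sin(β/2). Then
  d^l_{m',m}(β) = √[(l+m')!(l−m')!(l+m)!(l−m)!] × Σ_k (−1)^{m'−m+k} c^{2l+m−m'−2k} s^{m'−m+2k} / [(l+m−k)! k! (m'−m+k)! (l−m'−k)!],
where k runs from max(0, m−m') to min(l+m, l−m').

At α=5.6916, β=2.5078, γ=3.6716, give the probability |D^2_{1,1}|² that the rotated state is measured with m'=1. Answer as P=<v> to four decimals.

P=0.0643

D^2_{1,1}(5.6916,2.5078,3.6716) = e^{-i·1·5.6916}·d^2_{1,1}(2.5078)·e^{-i·1·3.6716}. Compute d first:
Half-angle: c=0.311619, s=0.950207. N=√(6·1·6·1)=6.000000
The bounds max(0,m−m')=0 and min(l+m,l−m')=1 give 2 terms
  k=0: (−1)^0·6.0000/(6)·0.3116^4·0.9502^0 = +0.009430
  k=1: (−1)^1·6.0000/(2)·0.3116^2·0.9502^2 = -0.263030
d^2_{1,1}(2.5078) = +0.009430 -0.263030 = -0.253600
|D^2_{1,1}|² = |d^2_{1,1}(β)|² = (-0.253600)² = 0.064313 (the z-rotation phases have unit modulus)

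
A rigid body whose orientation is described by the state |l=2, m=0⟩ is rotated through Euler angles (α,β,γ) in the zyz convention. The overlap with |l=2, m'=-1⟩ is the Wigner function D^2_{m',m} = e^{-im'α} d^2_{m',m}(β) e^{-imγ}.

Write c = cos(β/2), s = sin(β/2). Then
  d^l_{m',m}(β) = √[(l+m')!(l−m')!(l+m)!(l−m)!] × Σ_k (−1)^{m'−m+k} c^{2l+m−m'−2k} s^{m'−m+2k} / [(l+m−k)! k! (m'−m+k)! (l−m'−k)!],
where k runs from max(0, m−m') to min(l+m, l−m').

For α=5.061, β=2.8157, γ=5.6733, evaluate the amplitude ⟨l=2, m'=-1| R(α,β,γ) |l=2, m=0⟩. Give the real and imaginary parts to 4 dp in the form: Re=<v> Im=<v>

Re=-0.1269 Im=0.3491

Split into d^2_{-1,0}(β=2.8157) × two z-phases.
Half-angle: c=0.162226, s=0.986754. N=√(1·6·2·2)=4.898979
k∈{1,2} keeps every argument non-negative
  k=1: (−1)^0·4.8990/(2)·0.1622^3·0.9868^1 = +0.010319
  k=2: (−1)^1·4.8990/(2)·0.1622^1·0.9868^3 = -0.381788
d^2_{-1,0}(2.8157) = +0.010319 -0.381788 = -0.371469
D = (+0.341593-0.939848i)·(-0.371469)·(+1.000000+0.000000i) = -0.126891+0.349125i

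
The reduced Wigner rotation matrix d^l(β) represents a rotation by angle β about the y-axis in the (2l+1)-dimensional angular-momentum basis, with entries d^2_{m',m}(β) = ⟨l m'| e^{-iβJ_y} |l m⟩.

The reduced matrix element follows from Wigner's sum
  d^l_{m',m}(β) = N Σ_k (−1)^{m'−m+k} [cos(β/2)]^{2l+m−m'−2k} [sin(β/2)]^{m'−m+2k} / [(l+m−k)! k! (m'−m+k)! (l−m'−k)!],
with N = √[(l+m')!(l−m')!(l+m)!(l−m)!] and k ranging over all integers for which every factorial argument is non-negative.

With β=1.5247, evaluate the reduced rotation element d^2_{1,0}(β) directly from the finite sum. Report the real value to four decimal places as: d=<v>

d^2_{1,0}(β=1.5247) via Wigner's sum:
Half-angle: c=0.723215, s=0.690623. N=√(6·1·2·2)=4.898979
k∈{0,1} keeps every argument non-negative
  k=0: (−1)^1·4.8990/(2)·0.7232^3·0.6906^1 = -0.639910
  k=1: (−1)^2·4.8990/(2)·0.7232^1·0.6906^3 = +0.583534
d^2_{1,0}(1.5247) = -0.639910 +0.583534 = -0.056376

d=-0.0564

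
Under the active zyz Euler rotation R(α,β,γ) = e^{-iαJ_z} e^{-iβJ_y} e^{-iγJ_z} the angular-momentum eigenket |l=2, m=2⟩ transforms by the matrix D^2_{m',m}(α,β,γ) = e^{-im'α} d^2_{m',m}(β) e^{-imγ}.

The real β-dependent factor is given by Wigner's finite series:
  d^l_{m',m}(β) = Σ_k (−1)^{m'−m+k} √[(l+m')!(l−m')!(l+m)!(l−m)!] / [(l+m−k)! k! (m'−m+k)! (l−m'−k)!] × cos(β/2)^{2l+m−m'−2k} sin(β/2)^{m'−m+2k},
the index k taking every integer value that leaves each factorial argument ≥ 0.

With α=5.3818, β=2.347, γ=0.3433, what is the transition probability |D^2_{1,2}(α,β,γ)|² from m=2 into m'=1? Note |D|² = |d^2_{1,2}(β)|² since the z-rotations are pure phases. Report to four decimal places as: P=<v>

D^2_{1,2}(5.3818,2.347,0.3433) = e^{-i·1·5.3818}·d^2_{1,2}(2.347)·e^{-i·2·0.3433}. Compute d first:
c=cos(2.347/2)=0.386927, s=sin(2.347/2)=0.922110; N=√[6·1·24·1]=12.000000
The bounds max(0,m−m')=1 and min(l+m,l−m')=1 give 1 term
  k=1: (−1)^0·12.0000/(6)·0.3869^3·0.9221^1 = +0.106831
d^2_{1,2}(2.347) = +0.106831
|D^2_{1,2}|² = |d^2_{1,2}(β)|² = (+0.106831)² = 0.011413 (the z-rotation phases have unit modulus)

P=0.0114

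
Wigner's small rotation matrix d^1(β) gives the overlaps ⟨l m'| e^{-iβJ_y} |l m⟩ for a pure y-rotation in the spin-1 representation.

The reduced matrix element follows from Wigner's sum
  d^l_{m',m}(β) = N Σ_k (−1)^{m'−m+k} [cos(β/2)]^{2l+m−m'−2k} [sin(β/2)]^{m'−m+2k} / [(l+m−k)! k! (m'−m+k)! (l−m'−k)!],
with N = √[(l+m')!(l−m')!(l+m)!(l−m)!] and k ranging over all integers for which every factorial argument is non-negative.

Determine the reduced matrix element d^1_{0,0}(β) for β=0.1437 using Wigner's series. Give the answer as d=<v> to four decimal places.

d=0.9897

d^1_{0,0}(β=0.1437) via Wigner's sum:
With c≡cos(β/2)=0.997420 and s≡sin(β/2)=0.071788, N=[1·1·1·1]^{1/2}=1.000000
k∈{0,1} keeps every argument non-negative
  k=0: (−1)^0·1.0000/(1)·0.9974^2·0.0718^0 = +0.994846
  k=1: (−1)^1·1.0000/(1)·0.9974^0·0.0718^2 = -0.005154
d^1_{0,0}(0.1437) = +0.994846 -0.005154 = +0.989693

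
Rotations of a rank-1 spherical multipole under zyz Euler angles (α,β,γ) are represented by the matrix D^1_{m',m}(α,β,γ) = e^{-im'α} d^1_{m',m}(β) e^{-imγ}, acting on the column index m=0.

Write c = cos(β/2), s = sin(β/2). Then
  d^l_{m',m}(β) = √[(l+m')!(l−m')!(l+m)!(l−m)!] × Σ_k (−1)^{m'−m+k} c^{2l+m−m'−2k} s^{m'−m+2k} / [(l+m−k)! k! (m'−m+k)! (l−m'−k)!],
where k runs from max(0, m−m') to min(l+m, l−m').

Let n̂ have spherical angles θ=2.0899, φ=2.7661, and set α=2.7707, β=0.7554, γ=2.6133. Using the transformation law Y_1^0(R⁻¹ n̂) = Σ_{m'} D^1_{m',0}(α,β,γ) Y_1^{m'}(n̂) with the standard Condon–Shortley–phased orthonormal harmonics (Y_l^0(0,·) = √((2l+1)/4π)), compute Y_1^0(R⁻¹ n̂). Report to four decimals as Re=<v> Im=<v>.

Need the full column D^1_{m',0} for m'=−1..1 at α=2.7707, β=0.7554, γ=2.6133.
cos(β/2)=0.929515, sin(β/2)=0.368784
d^1_{-1,0}: single k=1 term ⇒ +0.484778;  D = -0.451815+0.175707i
d^1_{0,0}: k∈[0..1] ⇒ +0.863999 -0.136001 = +0.727997;  D = +0.727997+0.000000i
d^1_{1,0}: single k=0 term ⇒ -0.484778;  D = +0.451815+0.175707i
Y_1^{m'}(θ=2.0899,φ=2.7661) and Σ D·Y over m':
  (-0.4518+0.1757i)·(-0.2791-0.1100i)  (+0.7280+0.0000i)·(-0.2424+0.0000i)  (+0.4518+0.1757i)·(+0.2791-0.1100i)
Y_1^0(R⁻¹ n̂) = +0.114380+0.000000i

Re=0.1144 Im=0.0000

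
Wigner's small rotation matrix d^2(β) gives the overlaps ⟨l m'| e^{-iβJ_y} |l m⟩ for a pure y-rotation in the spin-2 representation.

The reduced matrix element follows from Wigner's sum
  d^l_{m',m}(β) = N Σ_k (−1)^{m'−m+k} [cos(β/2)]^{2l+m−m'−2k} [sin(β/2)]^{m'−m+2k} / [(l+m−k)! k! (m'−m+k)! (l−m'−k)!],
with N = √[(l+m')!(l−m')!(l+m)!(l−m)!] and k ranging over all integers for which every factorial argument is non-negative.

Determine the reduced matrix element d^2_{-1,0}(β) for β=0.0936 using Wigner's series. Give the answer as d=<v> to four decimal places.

d=0.1140

d^2_{-1,0}(β=0.0936) via Wigner's sum:
c=cos(0.0936/2)=0.998905, s=sin(0.0936/2)=0.046783; N=√[1·6·2·2]=4.898979
Admissible k: 1..2 (factorial args all ≥0)
  k=1: (−1)^0·4.8990/(2)·0.9989^3·0.0468^1 = +0.114218
  k=2: (−1)^1·4.8990/(2)·0.9989^1·0.0468^3 = -0.000251
d^2_{-1,0}(0.0936) = +0.114218 -0.000251 = +0.113968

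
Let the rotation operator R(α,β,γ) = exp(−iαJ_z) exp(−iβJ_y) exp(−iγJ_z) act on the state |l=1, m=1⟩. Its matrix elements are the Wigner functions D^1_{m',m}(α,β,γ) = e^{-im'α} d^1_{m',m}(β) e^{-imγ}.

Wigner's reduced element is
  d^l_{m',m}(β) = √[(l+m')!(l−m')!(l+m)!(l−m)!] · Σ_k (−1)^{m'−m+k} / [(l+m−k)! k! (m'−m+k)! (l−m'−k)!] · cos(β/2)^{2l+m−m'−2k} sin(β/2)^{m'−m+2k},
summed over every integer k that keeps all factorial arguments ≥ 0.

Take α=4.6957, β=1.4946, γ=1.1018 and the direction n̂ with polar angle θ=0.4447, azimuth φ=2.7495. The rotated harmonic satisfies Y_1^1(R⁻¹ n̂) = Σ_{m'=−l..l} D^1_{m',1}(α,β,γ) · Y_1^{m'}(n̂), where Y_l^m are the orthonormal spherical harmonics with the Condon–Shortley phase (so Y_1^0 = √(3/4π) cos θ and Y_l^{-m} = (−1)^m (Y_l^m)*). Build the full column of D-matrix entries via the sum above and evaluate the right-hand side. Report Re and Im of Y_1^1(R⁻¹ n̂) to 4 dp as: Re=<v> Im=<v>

Re=0.2658 Im=-0.2186

Need the full column D^1_{m',1} for m'=−1..1 at α=4.6957, β=1.4946, γ=1.1018.
cos(β/2)=0.733527, sin(β/2)=0.679661
d^1_{-1,1}: single k=2 term ⇒ +0.461939;  D = -0.415487-0.201887i
d^1_{0,1}: single k=1 term ⇒ +0.705055;  D = +0.318679-0.628925i
d^1_{1,1}: single k=0 term ⇒ +0.538061;  D = +0.475837+0.251175i
Y_1^{m'}(θ=0.4447,φ=2.7495) and Σ D·Y over m':
  (-0.4155-0.2019i)·(-0.1373-0.0568i)  (+0.3187-0.6289i)·(+0.4411+0.0000i)  (+0.4758+0.2512i)·(+0.1373-0.0568i)
Y_1^1(R⁻¹ n̂) = +0.265784-0.218607i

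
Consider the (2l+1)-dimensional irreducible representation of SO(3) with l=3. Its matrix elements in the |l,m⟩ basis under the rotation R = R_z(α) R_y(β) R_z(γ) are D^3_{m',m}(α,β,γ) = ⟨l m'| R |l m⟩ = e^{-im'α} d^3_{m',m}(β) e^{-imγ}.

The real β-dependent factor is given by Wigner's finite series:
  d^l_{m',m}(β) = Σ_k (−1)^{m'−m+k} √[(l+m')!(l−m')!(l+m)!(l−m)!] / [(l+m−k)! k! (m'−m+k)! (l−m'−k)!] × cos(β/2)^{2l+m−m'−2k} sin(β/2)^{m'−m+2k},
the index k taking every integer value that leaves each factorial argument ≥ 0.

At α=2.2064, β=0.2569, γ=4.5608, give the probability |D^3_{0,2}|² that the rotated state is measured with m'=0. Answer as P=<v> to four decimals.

First d^3_{0,2}(β=0.2569), then the phase factors e^{-i(0)α} and e^{-i(2)γ}:
With c≡cos(β/2)=0.991762 and s≡sin(β/2)=0.128097, N=[6·6·120·1]^{1/2}=65.726707
Admissible k: 2..3 (factorial args all ≥0)
  k=2: (−1)^0·65.7267/(12)·0.9918^4·0.1281^2 = +0.086950
  k=3: (−1)^1·65.7267/(12)·0.9918^2·0.1281^4 = -0.001451
d^3_{0,2}(0.2569) = +0.086950 -0.001451 = +0.085499
|D^3_{0,2}|² = |d^3_{0,2}(β)|² = (+0.085499)² = 0.007310 (the z-rotation phases have unit modulus)

P=0.0073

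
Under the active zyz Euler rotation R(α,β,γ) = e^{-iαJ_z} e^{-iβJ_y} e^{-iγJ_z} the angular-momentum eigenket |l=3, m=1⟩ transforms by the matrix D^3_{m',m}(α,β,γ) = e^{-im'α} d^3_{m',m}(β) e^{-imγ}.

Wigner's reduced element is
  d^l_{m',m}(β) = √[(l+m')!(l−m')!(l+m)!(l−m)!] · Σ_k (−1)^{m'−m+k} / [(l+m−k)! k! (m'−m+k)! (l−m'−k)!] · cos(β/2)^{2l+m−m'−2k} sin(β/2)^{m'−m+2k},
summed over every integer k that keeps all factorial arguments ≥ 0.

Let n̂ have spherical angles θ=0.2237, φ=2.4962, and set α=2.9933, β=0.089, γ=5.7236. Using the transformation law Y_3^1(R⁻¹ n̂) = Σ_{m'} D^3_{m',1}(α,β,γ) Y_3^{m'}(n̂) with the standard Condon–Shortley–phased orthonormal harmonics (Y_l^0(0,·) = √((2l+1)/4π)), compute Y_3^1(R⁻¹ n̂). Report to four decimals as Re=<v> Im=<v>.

Re=-0.1850 Im=0.0409

Need the full column D^3_{m',1} for m'=−3..3 at α=2.9933, β=0.089, γ=5.7236.
cos(β/2)=0.999010, sin(β/2)=0.044485
d^3_{-3,1}: single k=4 term ⇒ +0.000015;  D = -0.000015-0.000002i
d^3_{-2,1}: k∈[3..4] ⇒ +0.000555 -0.000001 = +0.000555;  D = +0.000536+0.000144i
d^3_{-1,1}: k∈[2..4] ⇒ +0.011827 -0.000031 +0.000000 = +0.011795;  D = -0.010812-0.004716i
d^3_{0,1}: k∈[1..3] ⇒ +0.153340 -0.000912 +0.000001 = +0.152429;  D = +0.129180+0.080915i
d^3_{1,1}: k∈[0..2] ⇒ +0.994075 -0.015769 +0.000023 = +0.978329;  D = -0.743279-0.636132i
d^3_{2,1}: k∈[0..1] ⇒ -0.139980 +0.000555 = -0.139425;  D = -0.091370-0.105313i
d^3_{3,1}: single k=0 term ⇒ +0.007634;  D = -0.004096-0.006442i
Y_3^{m'}(θ=0.2237,φ=2.4962) and Σ D·Y over m':
  (-0.0000-0.0000i)·(+0.0016-0.0043i)  (+0.0005+0.0001i)·(+0.0136+0.0471i)  (-0.0108-0.0047i)·(-0.2150-0.1619i)  (+0.1292+0.0809i)·(+0.6382+0.0000i)  (-0.7433-0.6361i)·(+0.2150-0.1619i)  (-0.0914-0.1053i)·(+0.0136-0.0471i)  (-0.0041-0.0064i)·(-0.0016-0.0043i)
Y_3^1(R⁻¹ n̂) = -0.185005+0.040898i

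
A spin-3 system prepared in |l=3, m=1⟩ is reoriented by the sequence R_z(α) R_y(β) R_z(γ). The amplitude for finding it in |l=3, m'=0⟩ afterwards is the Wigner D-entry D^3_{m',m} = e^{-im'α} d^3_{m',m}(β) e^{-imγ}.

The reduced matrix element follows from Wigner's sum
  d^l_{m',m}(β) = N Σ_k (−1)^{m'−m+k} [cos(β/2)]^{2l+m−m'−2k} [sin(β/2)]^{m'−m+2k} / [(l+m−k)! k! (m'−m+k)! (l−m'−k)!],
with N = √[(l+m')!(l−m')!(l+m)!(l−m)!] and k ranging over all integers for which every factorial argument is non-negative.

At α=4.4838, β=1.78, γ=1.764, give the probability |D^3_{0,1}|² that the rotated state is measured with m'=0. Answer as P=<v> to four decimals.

P=0.1104

D^3_{0,1}(4.4838,1.78,1.764) = e^{-i·0·4.4838}·d^3_{0,1}(1.78)·e^{-i·1·1.764}. Compute d first:
With c≡cos(β/2)=0.629412 and s≡sin(β/2)=0.777072, N=[6·6·24·2]^{1/2}=41.569219
k: max(0,(1)−(0))=1 … min(3+(1),3−(0))=3
  k=1: (−1)^0·41.5692/(12)·0.6294^5·0.7771^1 = +0.265905
  k=2: (−1)^1·41.5692/(4)·0.6294^3·0.7771^3 = -1.215907
  k=3: (−1)^2·41.5692/(12)·0.6294^1·0.7771^5 = +0.617776
d^3_{0,1}(1.78) = +0.265905 -1.215907 +0.617776 = -0.332225
|D^3_{0,1}|² = |d^3_{0,1}(β)|² = (-0.332225)² = 0.110374 (the z-rotation phases have unit modulus)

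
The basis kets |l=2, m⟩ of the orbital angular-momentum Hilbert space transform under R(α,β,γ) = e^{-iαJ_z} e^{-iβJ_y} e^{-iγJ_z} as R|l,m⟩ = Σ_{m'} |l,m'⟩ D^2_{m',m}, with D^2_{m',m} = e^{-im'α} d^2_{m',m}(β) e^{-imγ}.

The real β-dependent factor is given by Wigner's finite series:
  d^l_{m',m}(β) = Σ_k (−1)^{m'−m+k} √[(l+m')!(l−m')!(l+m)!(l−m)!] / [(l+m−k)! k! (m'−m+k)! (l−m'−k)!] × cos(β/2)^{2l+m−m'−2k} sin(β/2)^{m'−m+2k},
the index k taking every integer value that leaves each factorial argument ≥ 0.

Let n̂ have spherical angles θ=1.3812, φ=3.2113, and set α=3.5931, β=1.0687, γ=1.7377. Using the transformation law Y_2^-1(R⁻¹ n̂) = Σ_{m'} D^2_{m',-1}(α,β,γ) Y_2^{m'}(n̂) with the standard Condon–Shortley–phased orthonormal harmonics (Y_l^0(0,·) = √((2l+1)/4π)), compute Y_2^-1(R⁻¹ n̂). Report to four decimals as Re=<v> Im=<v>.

Re=-0.2792 Im=0.1435

Need the full column D^2_{m',-1} for m'=−2..2 at α=3.5931, β=1.0687, γ=1.7377.
cos(β/2)=0.860600, sin(β/2)=0.509282
d^2_{-2,-1}: single k=1 term ⇒ +0.649220;  D = -0.569471+0.311753i
d^2_{-1,-1}: k∈[0..1] ⇒ +0.548536 -0.576289 = -0.027753;  D = -0.016089+0.022613i
d^2_{0,-1}: k∈[0..1] ⇒ -0.795129 +0.278453 = -0.516676;  D = +0.085835-0.509497i
d^2_{1,-1}: k∈[0..1] ⇒ +0.576289 -0.067272 = +0.509017;  D = -0.142920-0.488541i
d^2_{2,-1}: single k=0 term ⇒ -0.227356;  D = -0.152649-0.168490i
Y_2^{m'}(θ=1.3812,φ=3.2113) and Σ D·Y over m':
  (-0.5695+0.3118i)·(+0.3689-0.0518i)  (-0.0161+0.0226i)·(-0.1426+0.0100i)  (+0.0858-0.5095i)·(-0.2818+0.0000i)  (-0.1429-0.4885i)·(+0.1426+0.0100i)  (-0.1526-0.1685i)·(+0.3689+0.0518i)
Y_2^-1(R⁻¹ n̂) = -0.279194+0.143509i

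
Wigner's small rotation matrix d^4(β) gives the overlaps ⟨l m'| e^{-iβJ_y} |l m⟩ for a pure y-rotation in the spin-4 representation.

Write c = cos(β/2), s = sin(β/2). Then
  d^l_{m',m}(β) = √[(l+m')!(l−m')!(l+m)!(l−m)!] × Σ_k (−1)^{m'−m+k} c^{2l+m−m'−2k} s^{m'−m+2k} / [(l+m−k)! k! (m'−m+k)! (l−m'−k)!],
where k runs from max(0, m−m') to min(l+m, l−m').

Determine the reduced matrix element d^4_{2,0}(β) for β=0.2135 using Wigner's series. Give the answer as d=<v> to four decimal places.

d=0.1009

d^4_{2,0}(β=0.2135) via Wigner's sum:
Half-angle: c=0.994308, s=0.106547. N=√(720·2·24·24)=910.735966
k: max(0,(0)−(2))=0 … min(4+(0),4−(2))=2
  k=0: (−1)^2·910.7360/(96)·0.9943^6·0.1065^2 = +0.104071
  k=1: (−1)^3·910.7360/(36)·0.9943^4·0.1065^4 = -0.003187
  k=2: (−1)^4·910.7360/(96)·0.9943^2·0.1065^6 = +0.000014
d^4_{2,0}(0.2135) = +0.104071 -0.003187 +0.000014 = +0.100898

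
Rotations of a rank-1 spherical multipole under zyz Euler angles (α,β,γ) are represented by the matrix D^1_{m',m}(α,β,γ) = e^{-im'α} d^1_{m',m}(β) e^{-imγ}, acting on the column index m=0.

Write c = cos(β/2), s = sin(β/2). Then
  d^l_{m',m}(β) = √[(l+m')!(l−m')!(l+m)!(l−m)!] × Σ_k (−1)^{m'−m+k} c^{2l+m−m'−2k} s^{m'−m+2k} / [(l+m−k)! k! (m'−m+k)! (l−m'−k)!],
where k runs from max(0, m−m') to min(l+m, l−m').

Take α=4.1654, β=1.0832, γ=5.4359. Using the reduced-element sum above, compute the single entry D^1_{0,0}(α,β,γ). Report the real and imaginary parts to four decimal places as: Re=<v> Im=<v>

Split into d^1_{0,0}(β=1.0832) × two z-phases.
With c≡cos(β/2)=0.856885 and s≡sin(β/2)=0.515508, N=[1·1·1·1]^{1/2}=1.000000
The bounds max(0,m−m')=0 and min(l+m,l−m')=1 give 2 terms
  k=0: (−1)^0·1.0000/(1)·0.8569^2·0.5155^0 = +0.734252
  k=1: (−1)^1·1.0000/(1)·0.8569^0·0.5155^2 = -0.265748
d^1_{0,0}(1.0832) = +0.734252 -0.265748 = +0.468504
Attach z-rotation phases: D = e^{-i(0)(4.1654)}·(+0.468504)·e^{-i(0)(5.4359)} = +0.468504+0.000000i

Re=0.4685 Im=0.0000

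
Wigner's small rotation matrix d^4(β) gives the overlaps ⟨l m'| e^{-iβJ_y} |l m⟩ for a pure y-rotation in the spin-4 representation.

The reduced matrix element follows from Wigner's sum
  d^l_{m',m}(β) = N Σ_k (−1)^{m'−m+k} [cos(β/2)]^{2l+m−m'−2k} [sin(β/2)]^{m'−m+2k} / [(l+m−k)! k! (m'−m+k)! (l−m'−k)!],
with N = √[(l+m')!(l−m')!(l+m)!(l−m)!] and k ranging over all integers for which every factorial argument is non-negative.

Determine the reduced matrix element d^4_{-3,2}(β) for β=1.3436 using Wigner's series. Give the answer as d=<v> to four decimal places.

d=0.3967

d^4_{-3,2}(β=1.3436) via Wigner's sum:
c=cos(1.3436/2)=0.782703, s=sin(1.3436/2)=0.622396; N=√[1·5040·720·2]=2693.993318
Admissible k: 5..6 (factorial args all ≥0)
  k=5: (−1)^0·2693.9933/(240)·0.7827^3·0.6224^5 = +0.502700
  k=6: (−1)^1·2693.9933/(720)·0.7827^1·0.6224^7 = -0.105957
d^4_{-3,2}(1.3436) = +0.502700 -0.105957 = +0.396744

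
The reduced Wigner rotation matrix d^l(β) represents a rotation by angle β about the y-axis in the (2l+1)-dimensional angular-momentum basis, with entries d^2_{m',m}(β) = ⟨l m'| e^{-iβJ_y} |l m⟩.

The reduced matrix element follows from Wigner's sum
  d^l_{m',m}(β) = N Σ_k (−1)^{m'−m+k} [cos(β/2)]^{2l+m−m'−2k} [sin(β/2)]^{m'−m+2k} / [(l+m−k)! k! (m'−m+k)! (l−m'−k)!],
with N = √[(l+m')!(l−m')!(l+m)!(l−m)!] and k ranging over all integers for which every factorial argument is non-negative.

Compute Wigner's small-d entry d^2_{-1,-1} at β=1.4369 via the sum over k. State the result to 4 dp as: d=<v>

d=-0.4154

d^2_{-1,-1}(β=1.4369) via Wigner's sum:
With c≡cos(β/2)=0.752827 and s≡sin(β/2)=0.658219, N=[1·6·1·6]^{1/2}=6.000000
k∈{0,1} keeps every argument non-negative
  k=0: (−1)^0·6.0000/(6)·0.7528^4·0.6582^0 = +0.321204
  k=1: (−1)^1·6.0000/(2)·0.7528^2·0.6582^2 = -0.736634
d^2_{-1,-1}(1.4369) = +0.321204 -0.736634 = -0.415430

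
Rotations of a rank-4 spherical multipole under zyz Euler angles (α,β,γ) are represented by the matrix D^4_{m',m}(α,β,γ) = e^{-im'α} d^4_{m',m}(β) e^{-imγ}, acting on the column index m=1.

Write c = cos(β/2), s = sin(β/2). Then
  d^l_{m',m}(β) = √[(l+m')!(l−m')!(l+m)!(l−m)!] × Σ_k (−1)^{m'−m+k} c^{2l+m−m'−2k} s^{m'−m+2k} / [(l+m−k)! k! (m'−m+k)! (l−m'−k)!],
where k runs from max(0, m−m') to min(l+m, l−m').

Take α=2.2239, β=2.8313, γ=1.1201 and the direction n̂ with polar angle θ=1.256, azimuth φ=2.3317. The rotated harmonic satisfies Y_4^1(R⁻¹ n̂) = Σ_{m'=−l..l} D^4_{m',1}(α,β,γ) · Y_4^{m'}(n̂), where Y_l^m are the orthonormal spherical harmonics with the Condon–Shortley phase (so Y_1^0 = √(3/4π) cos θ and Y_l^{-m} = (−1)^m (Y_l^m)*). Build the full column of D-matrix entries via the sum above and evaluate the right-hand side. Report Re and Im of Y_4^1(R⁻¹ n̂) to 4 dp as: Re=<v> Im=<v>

Need the full column D^4_{m',1} for m'=−4..4 at α=2.2239, β=2.8313, γ=1.1201.
cos(β/2)=0.154525, sin(β/2)=0.987989
d^4_{-4,1}: single k=5 term ⇒ +0.025992;  D = +0.002038+0.025912i
d^4_{-3,1}: k∈[4..5] ⇒ +0.007187 -0.176270 = -0.169083;  D = -0.125818+0.112956i
d^4_{-2,1}: k∈[3..5] ⇒ +0.001202 -0.073682 +0.602419 = +0.529939;  D = -0.520788-0.098057i
d^4_{-1,1}: k∈[2..5] ⇒ +0.000133 -0.016297 +0.333119 -0.907855 = -0.590901;  D = -0.266027-0.527630i
d^4_{0,1}: k∈[1..4] ⇒ +0.000009 -0.002280 +0.093201 -0.635005 = -0.544075;  D = -0.236995+0.489746i
d^4_{1,1}: k∈[0..3] ⇒ +0.000000 -0.000199 +0.016297 -0.222079 = -0.205981;  D = +0.201776-0.041408i
d^4_{2,1}: k∈[0..2] ⇒ -0.000009 +0.001802 -0.049121 = -0.047328;  D = -0.035728-0.031039i
d^4_{3,1}: k∈[0..1] ⇒ +0.000105 -0.007187 = -0.007081;  D = -0.000440+0.007067i
d^4_{4,1}: single k=0 term ⇒ -0.000636;  D = +0.000528-0.000354i
Y_4^{m'}(θ=1.256,φ=2.3317) and Σ D·Y over m':
  (+0.0020+0.0259i)·(-0.3600-0.0354i)  (-0.1258+0.1130i)·(+0.2523-0.2177i)  (-0.5208-0.0981i)·(+0.0049-0.0994i)  (-0.2660-0.5276i)·(+0.2237+0.2349i)  (-0.2370+0.4897i)·(+0.0471+0.0000i)  (+0.2018-0.0414i)·(-0.2237+0.2349i)  (-0.0357-0.0310i)·(+0.0049+0.0994i)  (-0.0004+0.0071i)·(-0.2523-0.2177i)  (+0.0005-0.0004i)·(-0.3600+0.0354i)
Y_4^1(R⁻¹ n̂) = +0.002997-0.008256i

Re=0.0030 Im=-0.0083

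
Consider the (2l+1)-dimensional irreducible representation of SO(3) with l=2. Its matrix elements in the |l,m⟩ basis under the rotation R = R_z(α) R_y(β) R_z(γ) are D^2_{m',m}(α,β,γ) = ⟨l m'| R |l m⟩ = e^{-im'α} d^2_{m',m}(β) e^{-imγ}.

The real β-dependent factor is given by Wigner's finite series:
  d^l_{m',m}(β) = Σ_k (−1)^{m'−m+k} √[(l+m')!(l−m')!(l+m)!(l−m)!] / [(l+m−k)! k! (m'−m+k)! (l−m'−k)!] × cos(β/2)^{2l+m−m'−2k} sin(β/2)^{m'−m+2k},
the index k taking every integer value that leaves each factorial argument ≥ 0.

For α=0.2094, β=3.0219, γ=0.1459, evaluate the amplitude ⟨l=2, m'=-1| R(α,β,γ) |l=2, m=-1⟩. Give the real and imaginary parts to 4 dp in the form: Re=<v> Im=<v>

Re=-0.0100 Im=-0.0037

D^2_{-1,-1}(0.2094,3.0219,0.1459) = e^{-i·-1·0.2094}·d^2_{-1,-1}(3.0219)·e^{-i·-1·0.1459}. Compute d first:
c=cos(3.0219/2)=0.059811, s=sin(3.0219/2)=0.998210; N=√[1·6·1·6]=6.000000
k∈{0,1} keeps every argument non-negative
  k=0: (−1)^0·6.0000/(6)·0.0598^4·0.9982^0 = +0.000013
  k=1: (−1)^1·6.0000/(2)·0.0598^2·0.9982^2 = -0.010694
d^2_{-1,-1}(3.0219) = +0.000013 -0.010694 = -0.010681
Attach z-rotation phases: D = e^{-i(-1)(0.2094)}·(-0.010681)·e^{-i(-1)(0.1459)} = -0.010014-0.003716i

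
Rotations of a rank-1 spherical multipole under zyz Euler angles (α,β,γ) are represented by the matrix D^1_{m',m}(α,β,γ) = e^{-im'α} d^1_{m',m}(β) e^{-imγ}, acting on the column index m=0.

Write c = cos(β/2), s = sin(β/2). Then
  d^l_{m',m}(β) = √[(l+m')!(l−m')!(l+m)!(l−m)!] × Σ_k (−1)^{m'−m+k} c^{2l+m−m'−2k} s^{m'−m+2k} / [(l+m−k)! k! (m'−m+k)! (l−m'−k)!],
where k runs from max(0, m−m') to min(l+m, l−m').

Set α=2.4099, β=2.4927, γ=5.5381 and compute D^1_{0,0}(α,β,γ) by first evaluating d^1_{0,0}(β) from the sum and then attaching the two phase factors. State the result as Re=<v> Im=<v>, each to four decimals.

Re=-0.7968 Im=0.0000

First d^1_{0,0}(β=2.4927), then the phase factors e^{-i(0)α} and e^{-i(0)γ}:
With c≡cos(β/2)=0.318784 and s≡sin(β/2)=0.947827, N=[1·1·1·1]^{1/2}=1.000000
k: max(0,(0)−(0))=0 … min(1+(0),1−(0))=1
  k=0: (−1)^0·1.0000/(1)·0.3188^2·0.9478^0 = +0.101623
  k=1: (−1)^1·1.0000/(1)·0.3188^0·0.9478^2 = -0.898377
d^1_{0,0}(2.4927) = +0.101623 -0.898377 = -0.796753
D = (+1.000000+0.000000i)·(-0.796753)·(+1.000000+0.000000i) = -0.796753+0.000000i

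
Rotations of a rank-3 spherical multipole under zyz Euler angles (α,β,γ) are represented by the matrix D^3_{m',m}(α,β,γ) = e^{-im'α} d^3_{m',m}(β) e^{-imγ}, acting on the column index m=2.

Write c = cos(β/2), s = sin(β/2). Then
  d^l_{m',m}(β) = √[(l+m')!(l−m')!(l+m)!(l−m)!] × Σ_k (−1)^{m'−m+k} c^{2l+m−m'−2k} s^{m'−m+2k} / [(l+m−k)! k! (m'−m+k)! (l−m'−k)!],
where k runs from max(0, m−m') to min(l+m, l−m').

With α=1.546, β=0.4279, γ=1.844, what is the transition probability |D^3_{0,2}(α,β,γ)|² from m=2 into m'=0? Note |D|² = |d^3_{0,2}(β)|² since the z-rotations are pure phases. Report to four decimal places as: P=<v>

P=0.0460

First d^3_{0,2}(β=0.4279), then the phase factors e^{-i(0)α} and e^{-i(2)γ}:
With c≡cos(β/2)=0.977200 and s≡sin(β/2)=0.212321, N=[6·6·120·1]^{1/2}=65.726707
Admissible k: 2..3 (factorial args all ≥0)
  k=2: (−1)^0·65.7267/(12)·0.9772^4·0.2123^2 = +0.225155
  k=3: (−1)^1·65.7267/(12)·0.9772^2·0.2123^4 = -0.010629
d^3_{0,2}(0.4279) = +0.225155 -0.010629 = +0.214526
|D^3_{0,2}|² = |d^3_{0,2}(β)|² = (+0.214526)² = 0.046021 (the z-rotation phases have unit modulus)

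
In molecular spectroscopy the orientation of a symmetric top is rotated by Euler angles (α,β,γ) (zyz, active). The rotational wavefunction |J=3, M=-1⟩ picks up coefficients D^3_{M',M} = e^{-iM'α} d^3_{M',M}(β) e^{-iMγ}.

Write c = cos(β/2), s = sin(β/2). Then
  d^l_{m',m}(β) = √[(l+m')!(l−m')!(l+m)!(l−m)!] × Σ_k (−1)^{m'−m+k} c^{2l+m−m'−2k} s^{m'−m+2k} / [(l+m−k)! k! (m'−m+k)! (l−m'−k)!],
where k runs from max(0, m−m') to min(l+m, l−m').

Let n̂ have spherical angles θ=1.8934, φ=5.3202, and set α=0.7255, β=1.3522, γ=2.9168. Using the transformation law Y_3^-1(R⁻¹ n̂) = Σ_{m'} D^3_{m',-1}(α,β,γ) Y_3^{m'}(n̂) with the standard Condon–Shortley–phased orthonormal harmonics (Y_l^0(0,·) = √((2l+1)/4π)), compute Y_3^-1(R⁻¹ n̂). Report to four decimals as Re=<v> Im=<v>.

Re=0.1329 Im=0.2327

Need the full column D^3_{m',-1} for m'=−3..3 at α=0.7255, β=1.3522, γ=2.9168.
cos(β/2)=0.780019, sin(β/2)=0.625756
d^3_{-3,-1}: single k=2 term ⇒ +0.561405;  D = +0.208711-0.521167i
d^3_{-2,-1}: k∈[1..2] ⇒ +0.571388 -0.735462 = -0.164074;  D = +0.055426+0.154429i
d^3_{-1,-1}: k∈[0..2] ⇒ +0.225233 -1.159633 +0.559733 = -0.374667;  D = +0.328674+0.179858i
d^3_{0,-1}: k∈[0..2] ⇒ -0.625924 +1.208487 -0.259251 = +0.323312;  D = -0.315178+0.072068i
d^3_{1,-1}: k∈[0..2] ⇒ +0.869725 -0.746311 +0.060038 = +0.183452;  D = -0.106667+0.149254i
d^3_{2,-1}: k∈[0..1] ⇒ -0.735462 +0.236662 = -0.498799;  D = -0.052276-0.496053i
d^3_{3,-1}: single k=0 term ⇒ +0.361306;  D = +0.266740+0.243704i
Y_3^{m'}(θ=1.8934,φ=5.3202) and Σ D·Y over m':
  (+0.2087-0.5212i)·(-0.3446+0.0890i)  (+0.0554+0.1544i)·(+0.1013-0.2733i)  (+0.3287+0.1799i)·(-0.0871-0.1252i)  (-0.3152+0.0721i)·(+0.2955+0.0000i)  (-0.1067+0.1493i)·(+0.0871-0.1252i)  (-0.0523-0.4961i)·(+0.1013+0.2733i)  (+0.2667+0.2437i)·(+0.3446+0.0890i)
Y_3^-1(R⁻¹ n̂) = +0.132907+0.232686i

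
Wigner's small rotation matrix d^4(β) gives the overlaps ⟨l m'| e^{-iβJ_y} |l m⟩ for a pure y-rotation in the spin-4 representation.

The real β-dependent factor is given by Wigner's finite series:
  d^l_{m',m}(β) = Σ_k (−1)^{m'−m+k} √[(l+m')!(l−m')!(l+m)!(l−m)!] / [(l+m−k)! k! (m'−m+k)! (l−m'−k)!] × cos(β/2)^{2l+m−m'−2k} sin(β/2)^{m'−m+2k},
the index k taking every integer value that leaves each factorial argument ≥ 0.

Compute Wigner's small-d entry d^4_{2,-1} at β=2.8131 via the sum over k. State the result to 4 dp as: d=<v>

d=-0.5459

d^4_{2,-1}(β=2.8131) via Wigner's sum:
With c≡cos(β/2)=0.163509 and s≡sin(β/2)=0.986542, N=[720·2·6·120]^{1/2}=1018.233765
Admissible k: 0..2 (factorial args all ≥0)
  k=0: (−1)^3·1018.2338/(72)·0.1635^5·0.9865^3 = -0.001587
  k=1: (−1)^4·1018.2338/(48)·0.1635^3·0.9865^5 = +0.086658
  k=2: (−1)^5·1018.2338/(240)·0.1635^1·0.9865^7 = -0.630937
d^4_{2,-1}(2.8131) = -0.001587 +0.086658 -0.630937 = -0.545866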